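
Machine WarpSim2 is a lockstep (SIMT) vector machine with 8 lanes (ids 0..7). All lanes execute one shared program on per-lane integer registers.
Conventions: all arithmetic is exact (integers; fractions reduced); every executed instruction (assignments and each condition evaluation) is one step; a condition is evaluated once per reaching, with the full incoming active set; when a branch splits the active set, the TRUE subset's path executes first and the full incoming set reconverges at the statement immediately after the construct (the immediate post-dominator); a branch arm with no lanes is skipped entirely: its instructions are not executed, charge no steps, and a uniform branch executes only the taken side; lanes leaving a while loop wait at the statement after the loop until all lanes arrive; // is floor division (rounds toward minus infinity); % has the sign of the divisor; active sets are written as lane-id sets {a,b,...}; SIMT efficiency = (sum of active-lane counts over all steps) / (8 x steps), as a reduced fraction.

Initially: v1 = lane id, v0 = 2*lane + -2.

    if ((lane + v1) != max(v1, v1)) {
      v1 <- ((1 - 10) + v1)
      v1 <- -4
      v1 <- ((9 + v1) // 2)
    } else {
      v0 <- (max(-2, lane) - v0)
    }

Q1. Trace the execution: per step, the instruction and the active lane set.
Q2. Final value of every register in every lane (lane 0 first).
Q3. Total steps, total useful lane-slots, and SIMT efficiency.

step 0: eval ((lane + v1) != max(v1, v1)) {0,1,2,3,4,5,6,7}
step 1: v1 <- ((1 - 10) + v1)        {1,2,3,4,5,6,7}
step 2: v1 <- -4                     {1,2,3,4,5,6,7}
step 3: v1 <- ((9 + v1) // 2)        {1,2,3,4,5,6,7}
step 4: v0 <- (max(-2, lane) - v0)   {0}

Answer: 5 steps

v1: 0,2,2,2,2,2,2,2
v0: 2,0,2,4,6,8,10,12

steps = 5; useful = 30; efficiency = 30/40 = 3/4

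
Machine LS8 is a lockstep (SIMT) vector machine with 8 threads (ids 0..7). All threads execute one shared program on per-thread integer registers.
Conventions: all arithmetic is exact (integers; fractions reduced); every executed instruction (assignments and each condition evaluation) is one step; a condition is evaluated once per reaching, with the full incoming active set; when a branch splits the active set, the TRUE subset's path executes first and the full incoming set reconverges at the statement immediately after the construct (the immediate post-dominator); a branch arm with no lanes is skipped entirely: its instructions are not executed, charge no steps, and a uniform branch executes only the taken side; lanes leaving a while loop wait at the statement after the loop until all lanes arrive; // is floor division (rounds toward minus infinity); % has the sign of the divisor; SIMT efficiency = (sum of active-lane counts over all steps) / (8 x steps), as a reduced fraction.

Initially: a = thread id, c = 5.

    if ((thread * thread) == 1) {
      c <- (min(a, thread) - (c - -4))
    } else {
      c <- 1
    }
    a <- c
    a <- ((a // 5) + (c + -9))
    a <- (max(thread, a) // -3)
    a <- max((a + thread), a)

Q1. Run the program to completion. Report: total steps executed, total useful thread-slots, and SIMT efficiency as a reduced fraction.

Answer: 7 steps, 48 useful, 6/7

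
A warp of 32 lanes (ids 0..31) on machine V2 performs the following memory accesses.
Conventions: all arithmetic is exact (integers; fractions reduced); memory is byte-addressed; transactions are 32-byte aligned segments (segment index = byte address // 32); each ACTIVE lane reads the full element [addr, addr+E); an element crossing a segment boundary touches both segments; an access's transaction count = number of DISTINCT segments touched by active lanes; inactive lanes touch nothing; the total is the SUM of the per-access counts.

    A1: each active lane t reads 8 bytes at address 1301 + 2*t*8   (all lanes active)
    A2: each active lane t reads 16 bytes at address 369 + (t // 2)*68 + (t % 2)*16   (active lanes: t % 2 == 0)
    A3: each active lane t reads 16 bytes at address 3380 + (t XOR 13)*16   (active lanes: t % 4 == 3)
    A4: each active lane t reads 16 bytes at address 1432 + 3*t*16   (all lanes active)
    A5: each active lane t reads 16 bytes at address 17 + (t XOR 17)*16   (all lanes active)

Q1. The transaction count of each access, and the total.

A1: 17 transactions
A2: 24 transactions
A3: 16 transactions
A4: 48 transactions
A5: 17 transactions

Answer: 17,24,16,48,17; total 122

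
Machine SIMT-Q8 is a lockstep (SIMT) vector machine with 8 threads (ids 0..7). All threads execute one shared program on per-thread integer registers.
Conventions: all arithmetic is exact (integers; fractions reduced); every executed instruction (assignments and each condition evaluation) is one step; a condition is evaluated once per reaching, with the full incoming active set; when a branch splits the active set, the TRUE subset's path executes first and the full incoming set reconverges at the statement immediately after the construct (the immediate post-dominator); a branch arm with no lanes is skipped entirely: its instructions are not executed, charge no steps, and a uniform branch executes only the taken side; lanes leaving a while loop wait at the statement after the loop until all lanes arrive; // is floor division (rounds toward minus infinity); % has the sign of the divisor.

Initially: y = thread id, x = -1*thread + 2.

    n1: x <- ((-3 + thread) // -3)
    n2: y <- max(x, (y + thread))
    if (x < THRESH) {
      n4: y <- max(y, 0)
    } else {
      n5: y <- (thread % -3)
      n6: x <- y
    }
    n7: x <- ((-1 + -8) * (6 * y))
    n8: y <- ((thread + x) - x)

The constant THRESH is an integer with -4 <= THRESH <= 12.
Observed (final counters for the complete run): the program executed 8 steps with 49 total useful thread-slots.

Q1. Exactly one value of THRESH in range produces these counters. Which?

Answer: THRESH = 1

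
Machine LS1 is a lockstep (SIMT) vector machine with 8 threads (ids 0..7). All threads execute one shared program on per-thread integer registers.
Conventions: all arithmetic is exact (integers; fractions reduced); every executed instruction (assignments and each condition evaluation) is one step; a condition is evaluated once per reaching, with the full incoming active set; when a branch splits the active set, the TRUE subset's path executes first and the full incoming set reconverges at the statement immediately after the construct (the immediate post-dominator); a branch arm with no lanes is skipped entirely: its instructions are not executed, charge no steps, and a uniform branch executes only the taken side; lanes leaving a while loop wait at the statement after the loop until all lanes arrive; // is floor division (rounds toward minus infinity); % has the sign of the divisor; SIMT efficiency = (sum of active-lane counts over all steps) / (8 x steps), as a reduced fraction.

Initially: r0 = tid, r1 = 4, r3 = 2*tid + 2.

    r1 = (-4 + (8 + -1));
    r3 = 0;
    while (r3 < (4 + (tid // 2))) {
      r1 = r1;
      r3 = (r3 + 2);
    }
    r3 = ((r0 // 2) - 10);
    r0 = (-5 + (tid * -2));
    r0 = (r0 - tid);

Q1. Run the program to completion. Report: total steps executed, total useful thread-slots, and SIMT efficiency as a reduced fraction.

Answer: 18 steps, 120 useful, 5/6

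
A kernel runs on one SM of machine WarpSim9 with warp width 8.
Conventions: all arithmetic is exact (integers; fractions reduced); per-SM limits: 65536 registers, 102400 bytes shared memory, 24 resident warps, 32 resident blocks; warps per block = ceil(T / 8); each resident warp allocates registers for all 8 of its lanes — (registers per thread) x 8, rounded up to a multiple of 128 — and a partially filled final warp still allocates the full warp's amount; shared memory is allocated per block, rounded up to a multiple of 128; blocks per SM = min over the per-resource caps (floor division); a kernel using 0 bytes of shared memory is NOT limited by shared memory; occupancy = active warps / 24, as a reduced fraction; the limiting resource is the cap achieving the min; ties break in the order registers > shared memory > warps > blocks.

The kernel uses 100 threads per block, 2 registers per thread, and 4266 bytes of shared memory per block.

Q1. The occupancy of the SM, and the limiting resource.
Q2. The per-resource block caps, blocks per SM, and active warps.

Answer: occupancy 13/24, limited by warps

registers: 39 blocks
shared memory: 23 blocks
warps: 1 block
blocks: 32 blocks

Answer: 1 block, 13 active warps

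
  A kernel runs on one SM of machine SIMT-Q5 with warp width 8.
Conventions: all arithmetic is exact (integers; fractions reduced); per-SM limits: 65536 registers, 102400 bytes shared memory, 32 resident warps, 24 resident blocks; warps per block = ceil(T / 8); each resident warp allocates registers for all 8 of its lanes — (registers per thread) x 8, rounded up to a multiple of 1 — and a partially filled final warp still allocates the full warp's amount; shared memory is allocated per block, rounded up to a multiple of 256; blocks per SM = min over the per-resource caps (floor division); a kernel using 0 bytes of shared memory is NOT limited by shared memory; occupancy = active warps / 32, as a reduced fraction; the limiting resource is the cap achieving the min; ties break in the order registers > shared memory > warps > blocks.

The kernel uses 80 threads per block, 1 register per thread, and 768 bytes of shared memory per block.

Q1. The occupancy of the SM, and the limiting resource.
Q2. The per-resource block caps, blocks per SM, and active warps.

Answer: occupancy 15/16, limited by warps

registers: 819 blocks
shared memory: 133 blocks
warps: 3 blocks
blocks: 24 blocks

Answer: 3 blocks, 30 active warps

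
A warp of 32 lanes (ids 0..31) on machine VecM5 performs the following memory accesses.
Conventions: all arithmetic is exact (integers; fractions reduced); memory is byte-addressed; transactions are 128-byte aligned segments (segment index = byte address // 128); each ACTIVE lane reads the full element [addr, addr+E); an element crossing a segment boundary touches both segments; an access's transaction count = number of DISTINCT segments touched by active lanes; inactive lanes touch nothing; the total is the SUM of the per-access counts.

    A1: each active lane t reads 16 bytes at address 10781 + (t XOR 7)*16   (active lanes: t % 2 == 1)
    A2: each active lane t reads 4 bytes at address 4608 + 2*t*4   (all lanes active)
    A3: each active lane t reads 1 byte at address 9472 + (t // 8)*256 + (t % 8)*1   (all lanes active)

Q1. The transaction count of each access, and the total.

A1: 5 transactions
A2: 2 transactions
A3: 4 transactions

Answer: 5,2,4; total 11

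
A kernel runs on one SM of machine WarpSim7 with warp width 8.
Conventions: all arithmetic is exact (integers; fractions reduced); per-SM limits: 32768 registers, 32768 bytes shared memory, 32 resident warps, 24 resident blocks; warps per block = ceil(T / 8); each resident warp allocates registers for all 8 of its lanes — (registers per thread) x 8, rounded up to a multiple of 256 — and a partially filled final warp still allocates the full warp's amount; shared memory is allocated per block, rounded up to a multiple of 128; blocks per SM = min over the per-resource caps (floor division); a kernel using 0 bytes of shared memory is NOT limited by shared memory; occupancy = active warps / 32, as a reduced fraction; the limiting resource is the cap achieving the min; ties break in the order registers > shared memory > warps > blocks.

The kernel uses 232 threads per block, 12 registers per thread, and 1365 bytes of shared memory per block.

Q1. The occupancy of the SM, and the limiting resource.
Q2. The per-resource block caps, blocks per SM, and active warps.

Answer: occupancy 29/32, limited by warps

registers: 4 blocks
shared memory: 23 blocks
warps: 1 block
blocks: 24 blocks

Answer: 1 block, 29 active warps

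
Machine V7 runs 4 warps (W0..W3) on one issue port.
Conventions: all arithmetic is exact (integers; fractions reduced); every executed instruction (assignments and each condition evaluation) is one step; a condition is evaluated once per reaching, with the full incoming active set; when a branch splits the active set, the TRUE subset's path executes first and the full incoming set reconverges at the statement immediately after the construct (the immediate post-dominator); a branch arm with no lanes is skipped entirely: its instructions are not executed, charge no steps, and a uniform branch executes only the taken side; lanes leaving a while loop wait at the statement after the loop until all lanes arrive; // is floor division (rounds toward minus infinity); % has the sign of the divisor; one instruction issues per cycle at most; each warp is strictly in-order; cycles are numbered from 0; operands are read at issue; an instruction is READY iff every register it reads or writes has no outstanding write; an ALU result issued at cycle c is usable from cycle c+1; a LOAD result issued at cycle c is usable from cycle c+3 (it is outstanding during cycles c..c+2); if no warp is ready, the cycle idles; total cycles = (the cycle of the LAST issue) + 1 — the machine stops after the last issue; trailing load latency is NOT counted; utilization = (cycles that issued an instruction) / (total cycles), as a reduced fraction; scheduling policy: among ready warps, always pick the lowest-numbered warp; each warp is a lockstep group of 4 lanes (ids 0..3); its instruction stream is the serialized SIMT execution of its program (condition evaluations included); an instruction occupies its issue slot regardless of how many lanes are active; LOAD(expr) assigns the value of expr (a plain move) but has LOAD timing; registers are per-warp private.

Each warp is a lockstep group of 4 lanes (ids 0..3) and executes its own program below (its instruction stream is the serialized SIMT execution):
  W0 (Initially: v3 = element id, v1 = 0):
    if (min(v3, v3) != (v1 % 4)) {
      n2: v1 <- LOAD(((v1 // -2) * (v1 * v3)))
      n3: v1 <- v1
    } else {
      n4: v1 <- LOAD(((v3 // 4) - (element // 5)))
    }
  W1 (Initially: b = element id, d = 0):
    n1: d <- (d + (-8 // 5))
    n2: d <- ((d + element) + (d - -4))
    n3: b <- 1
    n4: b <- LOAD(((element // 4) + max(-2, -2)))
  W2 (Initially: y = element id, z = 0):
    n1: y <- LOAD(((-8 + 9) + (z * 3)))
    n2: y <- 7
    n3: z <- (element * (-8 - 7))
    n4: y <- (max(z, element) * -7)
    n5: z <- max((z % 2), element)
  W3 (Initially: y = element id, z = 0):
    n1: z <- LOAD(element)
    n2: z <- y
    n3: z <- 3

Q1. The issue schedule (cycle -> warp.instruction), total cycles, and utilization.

cycle 0: W0.I0
cycle 1: W0.I1
cycle 2: W1.I0
cycle 3: W1.I1
cycle 4: W0.I2
cycle 5: W0.I3
cycle 6: W1.I2
cycle 7: W1.I3
cycle 8: W2.I0
cycle 9: W3.I0
cycle 10: idle
cycle 11: W2.I1
cycle 12: W2.I2
cycle 13: W2.I3
cycle 14: W2.I4
cycle 15: W3.I1
cycle 16: W3.I2

Answer: 17 cycles, utilization 16/17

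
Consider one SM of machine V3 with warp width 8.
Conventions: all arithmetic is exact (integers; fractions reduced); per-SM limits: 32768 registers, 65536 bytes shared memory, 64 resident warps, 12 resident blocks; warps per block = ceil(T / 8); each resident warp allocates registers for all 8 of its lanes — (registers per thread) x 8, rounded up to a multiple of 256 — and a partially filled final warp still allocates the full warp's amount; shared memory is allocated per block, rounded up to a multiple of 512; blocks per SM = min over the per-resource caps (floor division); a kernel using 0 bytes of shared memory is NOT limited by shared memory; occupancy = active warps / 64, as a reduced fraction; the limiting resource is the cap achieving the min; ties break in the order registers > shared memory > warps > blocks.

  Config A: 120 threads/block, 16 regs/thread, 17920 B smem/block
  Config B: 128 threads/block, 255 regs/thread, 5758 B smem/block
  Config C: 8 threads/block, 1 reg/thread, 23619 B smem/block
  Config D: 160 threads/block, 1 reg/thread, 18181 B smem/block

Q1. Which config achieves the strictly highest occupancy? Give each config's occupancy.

occupancies: A 45/64, B 1/4, C 1/32, D 15/16

Answer: D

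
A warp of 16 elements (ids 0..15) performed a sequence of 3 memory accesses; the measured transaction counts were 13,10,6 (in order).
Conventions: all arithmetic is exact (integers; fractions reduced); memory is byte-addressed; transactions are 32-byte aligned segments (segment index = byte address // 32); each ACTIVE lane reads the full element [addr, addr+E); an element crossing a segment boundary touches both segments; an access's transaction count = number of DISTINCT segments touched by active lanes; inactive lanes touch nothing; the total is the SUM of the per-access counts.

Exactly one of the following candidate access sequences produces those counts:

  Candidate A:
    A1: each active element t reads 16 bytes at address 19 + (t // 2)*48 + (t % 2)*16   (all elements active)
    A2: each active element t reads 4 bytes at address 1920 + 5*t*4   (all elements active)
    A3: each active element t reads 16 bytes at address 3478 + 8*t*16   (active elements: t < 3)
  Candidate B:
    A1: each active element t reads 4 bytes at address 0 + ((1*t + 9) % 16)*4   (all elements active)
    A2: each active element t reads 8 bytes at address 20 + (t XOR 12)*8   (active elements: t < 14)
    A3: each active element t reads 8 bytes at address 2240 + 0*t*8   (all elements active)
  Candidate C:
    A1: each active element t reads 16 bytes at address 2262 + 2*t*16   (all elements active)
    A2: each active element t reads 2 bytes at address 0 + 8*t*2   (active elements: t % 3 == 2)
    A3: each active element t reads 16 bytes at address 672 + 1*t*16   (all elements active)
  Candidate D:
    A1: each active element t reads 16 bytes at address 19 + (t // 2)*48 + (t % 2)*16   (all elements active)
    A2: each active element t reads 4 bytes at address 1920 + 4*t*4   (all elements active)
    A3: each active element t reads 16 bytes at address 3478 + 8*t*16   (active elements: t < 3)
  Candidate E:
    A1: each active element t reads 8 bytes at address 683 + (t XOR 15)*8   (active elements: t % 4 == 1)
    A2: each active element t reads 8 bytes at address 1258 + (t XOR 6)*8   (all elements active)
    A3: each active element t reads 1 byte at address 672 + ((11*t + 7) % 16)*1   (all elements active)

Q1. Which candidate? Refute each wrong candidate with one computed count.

B: A1 gives 2 transactions, not 13
C: A1 gives 17 transactions, not 13
D: A2 gives 8 transactions, not 10
E: A1 gives 5 transactions, not 13
A: all counts match (13,10,6)

Answer: A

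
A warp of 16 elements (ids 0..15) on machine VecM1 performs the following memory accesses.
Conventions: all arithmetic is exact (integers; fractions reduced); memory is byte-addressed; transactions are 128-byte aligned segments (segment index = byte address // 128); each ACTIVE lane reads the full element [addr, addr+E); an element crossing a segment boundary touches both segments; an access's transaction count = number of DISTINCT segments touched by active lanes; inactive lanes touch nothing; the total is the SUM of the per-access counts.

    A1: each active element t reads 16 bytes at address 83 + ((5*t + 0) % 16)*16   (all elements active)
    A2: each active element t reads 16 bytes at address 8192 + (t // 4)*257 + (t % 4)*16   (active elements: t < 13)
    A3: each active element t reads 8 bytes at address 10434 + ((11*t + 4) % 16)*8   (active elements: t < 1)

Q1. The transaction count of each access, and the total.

A1: 3 transactions
A2: 4 transactions
A3: 1 transaction

Answer: 3,4,1; total 8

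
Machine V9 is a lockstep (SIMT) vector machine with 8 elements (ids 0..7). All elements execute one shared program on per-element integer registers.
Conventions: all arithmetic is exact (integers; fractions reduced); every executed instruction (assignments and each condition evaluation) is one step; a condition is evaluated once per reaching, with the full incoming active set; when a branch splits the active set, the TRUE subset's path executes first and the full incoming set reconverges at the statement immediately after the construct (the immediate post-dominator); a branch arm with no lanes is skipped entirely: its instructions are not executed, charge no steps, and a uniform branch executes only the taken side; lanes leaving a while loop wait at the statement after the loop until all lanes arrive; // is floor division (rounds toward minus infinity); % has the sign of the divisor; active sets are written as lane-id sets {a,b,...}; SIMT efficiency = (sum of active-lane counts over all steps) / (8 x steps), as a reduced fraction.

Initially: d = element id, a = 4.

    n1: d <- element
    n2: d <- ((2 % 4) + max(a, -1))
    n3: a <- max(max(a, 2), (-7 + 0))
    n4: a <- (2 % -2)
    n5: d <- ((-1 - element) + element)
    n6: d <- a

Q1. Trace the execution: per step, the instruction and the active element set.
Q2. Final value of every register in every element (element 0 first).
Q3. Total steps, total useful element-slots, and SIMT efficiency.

step 0: d <- element                 {0,1,2,3,4,5,6,7}
step 1: d <- ((2 % 4) + max(a, -1))  {0,1,2,3,4,5,6,7}
step 2: a <- max(max(a, 2), (-7 + 0)) {0,1,2,3,4,5,6,7}
step 3: a <- (2 % -2)                {0,1,2,3,4,5,6,7}
step 4: d <- ((-1 - element) + element) {0,1,2,3,4,5,6,7}
step 5: d <- a                       {0,1,2,3,4,5,6,7}

Answer: 6 steps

d: 0,0,0,0,0,0,0,0
a: 0,0,0,0,0,0,0,0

steps = 6; useful = 48; efficiency = 48/48 = 1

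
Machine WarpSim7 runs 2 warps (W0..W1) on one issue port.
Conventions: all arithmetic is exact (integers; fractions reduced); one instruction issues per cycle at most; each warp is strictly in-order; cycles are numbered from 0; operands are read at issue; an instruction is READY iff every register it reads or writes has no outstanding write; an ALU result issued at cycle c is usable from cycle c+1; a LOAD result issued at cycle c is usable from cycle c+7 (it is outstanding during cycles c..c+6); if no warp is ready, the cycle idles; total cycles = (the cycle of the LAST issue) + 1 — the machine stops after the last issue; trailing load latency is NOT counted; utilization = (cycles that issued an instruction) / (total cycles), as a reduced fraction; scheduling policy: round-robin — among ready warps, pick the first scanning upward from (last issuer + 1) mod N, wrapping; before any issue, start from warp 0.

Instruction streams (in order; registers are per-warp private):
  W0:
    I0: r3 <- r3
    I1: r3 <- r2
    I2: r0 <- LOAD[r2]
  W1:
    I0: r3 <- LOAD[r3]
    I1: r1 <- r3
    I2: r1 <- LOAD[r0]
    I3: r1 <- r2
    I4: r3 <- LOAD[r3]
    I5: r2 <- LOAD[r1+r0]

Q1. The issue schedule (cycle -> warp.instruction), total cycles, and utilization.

cycle 0: W0.I0
cycle 1: W1.I0
cycle 2: W0.I1
cycle 3: W0.I2
cycle 4: idle
cycle 5: idle
cycle 6: idle
cycle 7: idle
cycle 8: W1.I1
cycle 9: W1.I2
cycle 10: idle
cycle 11: idle
cycle 12: idle
cycle 13: idle
cycle 14: idle
cycle 15: idle
cycle 16: W1.I3
cycle 17: W1.I4
cycle 18: W1.I5

Answer: 19 cycles, utilization 9/19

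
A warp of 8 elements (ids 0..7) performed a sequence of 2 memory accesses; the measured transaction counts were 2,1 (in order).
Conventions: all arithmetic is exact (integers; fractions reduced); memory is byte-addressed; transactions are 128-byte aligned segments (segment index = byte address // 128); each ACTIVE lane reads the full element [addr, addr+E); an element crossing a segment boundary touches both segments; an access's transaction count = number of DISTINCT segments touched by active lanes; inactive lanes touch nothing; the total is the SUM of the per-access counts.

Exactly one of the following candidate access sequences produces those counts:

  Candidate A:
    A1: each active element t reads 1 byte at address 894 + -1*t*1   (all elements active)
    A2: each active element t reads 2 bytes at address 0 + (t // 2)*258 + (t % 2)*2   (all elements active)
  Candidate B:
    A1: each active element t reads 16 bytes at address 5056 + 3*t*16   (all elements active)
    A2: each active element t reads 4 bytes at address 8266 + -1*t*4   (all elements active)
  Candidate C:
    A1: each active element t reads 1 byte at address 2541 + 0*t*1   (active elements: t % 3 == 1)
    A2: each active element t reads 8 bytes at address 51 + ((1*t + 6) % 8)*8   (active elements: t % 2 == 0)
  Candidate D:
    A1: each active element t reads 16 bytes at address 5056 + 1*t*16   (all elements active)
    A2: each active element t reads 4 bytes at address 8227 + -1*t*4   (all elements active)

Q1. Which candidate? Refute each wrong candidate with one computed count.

A: A1 gives 1 transaction, not 2
B: A1 gives 4 transactions, not 2
C: A1 gives 1 transaction, not 2
D: all counts match (2,1)

Answer: D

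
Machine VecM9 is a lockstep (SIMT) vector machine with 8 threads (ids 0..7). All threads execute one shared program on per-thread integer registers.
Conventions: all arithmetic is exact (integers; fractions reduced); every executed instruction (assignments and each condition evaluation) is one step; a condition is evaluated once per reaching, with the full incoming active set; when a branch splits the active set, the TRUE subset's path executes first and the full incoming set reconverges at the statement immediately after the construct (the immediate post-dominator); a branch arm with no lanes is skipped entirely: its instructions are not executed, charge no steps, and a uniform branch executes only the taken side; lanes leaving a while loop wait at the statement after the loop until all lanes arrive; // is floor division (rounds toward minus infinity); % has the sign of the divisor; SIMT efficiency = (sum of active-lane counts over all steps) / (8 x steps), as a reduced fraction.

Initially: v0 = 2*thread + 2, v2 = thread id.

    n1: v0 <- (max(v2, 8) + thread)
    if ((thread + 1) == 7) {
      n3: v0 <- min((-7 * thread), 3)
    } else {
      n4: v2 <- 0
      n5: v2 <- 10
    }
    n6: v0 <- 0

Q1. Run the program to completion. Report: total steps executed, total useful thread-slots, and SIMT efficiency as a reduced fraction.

Answer: 6 steps, 39 useful, 13/16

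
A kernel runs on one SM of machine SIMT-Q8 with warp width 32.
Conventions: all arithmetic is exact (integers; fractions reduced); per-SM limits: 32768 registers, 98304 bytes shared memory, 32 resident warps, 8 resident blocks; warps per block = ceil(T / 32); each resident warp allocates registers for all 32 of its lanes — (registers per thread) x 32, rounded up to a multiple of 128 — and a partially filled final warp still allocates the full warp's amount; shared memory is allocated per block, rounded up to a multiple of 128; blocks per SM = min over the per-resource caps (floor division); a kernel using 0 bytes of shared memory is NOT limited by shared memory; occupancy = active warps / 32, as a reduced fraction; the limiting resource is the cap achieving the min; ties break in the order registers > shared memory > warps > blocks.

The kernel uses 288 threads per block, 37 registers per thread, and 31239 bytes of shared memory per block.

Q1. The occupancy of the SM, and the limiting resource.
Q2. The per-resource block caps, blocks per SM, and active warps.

Answer: occupancy 9/16, limited by registers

registers: 2 blocks
shared memory: 3 blocks
warps: 3 blocks
blocks: 8 blocks

Answer: 2 blocks, 18 active warps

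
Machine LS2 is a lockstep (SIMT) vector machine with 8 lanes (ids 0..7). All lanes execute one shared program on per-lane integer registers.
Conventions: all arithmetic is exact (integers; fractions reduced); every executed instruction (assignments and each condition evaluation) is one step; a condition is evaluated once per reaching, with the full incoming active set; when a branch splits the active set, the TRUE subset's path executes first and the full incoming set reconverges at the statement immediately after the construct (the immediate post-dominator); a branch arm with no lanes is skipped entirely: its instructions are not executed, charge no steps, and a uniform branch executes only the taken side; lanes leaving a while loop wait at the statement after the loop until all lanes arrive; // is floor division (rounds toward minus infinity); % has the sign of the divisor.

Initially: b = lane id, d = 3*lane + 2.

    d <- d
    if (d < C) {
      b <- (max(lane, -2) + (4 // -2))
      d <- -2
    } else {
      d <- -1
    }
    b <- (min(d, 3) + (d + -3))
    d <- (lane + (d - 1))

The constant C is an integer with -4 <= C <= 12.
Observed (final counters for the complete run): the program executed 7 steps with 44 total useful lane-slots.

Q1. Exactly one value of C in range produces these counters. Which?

Answer: C = 12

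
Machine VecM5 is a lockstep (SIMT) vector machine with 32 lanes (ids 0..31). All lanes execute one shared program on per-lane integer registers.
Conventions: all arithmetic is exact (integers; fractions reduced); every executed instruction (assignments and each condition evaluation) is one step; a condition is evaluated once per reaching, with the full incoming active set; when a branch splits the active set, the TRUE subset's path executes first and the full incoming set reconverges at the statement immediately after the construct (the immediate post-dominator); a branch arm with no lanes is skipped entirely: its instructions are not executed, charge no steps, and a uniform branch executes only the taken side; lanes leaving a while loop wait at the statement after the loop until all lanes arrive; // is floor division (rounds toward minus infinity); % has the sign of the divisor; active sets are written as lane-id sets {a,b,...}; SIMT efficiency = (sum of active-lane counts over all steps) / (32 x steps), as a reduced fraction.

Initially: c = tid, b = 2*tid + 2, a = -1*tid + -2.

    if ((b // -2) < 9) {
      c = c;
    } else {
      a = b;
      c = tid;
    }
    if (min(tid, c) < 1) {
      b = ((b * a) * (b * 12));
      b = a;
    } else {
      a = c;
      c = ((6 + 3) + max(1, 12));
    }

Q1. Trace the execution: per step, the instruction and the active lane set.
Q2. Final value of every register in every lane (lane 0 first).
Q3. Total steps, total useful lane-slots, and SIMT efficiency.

step 0: eval ((b // -2) < 9)         {0,1,2,3,4,5,6,7,8,9,10,11,12,13,14,15,16,17,18,19,20,21,22,23,24,25,26,27,28,29,30,31}
step 1: c <- c                       {0,1,2,3,4,5,6,7,8,9,10,11,12,13,14,15,16,17,18,19,20,21,22,23,24,25,26,27,28,29,30,31}
step 2: eval (min(tid, c) < 1)       {0,1,2,3,4,5,6,7,8,9,10,11,12,13,14,15,16,17,18,19,20,21,22,23,24,25,26,27,28,29,30,31}
step 3: b <- ((b * a) * (b * 12))    {0}
step 4: b <- a                       {0}
step 5: a <- c                       {1,2,3,4,5,6,7,8,9,10,11,12,13,14,15,16,17,18,19,20,21,22,23,24,25,26,27,28,29,30,31}
step 6: c <- ((6 + 3) + max(1, 12))  {1,2,3,4,5,6,7,8,9,10,11,12,13,14,15,16,17,18,19,20,21,22,23,24,25,26,27,28,29,30,31}

Answer: 7 steps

c: 0,21,21,21,21,21,21,21,21,21,21,21,21,21,21,21,21,21,21,21,21,21,21,21,21,21,21,21,21,21,21,21
b: -2,4,6,8,10,12,14,16,18,20,22,24,26,28,30,32,34,36,38,40,42,44,46,48,50,52,54,56,58,60,62,64
a: -2,1,2,3,4,5,6,7,8,9,10,11,12,13,14,15,16,17,18,19,20,21,22,23,24,25,26,27,28,29,30,31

steps = 7; useful = 160; efficiency = 160/224 = 5/7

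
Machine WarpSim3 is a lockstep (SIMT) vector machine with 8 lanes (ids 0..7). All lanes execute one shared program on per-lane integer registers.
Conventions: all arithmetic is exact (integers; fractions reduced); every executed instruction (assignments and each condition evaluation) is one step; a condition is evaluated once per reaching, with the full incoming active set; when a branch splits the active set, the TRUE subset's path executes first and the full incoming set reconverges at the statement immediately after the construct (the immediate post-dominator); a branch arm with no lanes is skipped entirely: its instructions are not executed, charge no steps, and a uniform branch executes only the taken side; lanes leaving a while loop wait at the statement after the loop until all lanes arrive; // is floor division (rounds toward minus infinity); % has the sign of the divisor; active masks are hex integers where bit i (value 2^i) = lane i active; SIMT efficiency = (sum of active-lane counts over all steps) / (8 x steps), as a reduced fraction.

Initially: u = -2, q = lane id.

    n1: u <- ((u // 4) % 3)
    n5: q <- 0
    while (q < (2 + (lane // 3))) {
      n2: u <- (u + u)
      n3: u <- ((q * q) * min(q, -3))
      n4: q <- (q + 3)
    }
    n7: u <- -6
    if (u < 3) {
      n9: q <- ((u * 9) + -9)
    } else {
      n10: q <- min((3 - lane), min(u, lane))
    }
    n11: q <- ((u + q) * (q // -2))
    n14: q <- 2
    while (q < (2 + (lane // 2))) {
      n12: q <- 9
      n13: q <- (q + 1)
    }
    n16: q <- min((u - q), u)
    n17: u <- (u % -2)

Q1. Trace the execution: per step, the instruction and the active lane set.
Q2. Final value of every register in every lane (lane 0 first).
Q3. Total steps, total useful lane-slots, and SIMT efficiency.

step 0: u <- ((u // 4) % 3)          0xff
step 1: q <- 0                       0xff
step 2: eval (q < (2 + (lane // 3))) 0xff
step 3: u <- (u + u)                 0xff
step 4: u <- ((q * q) * min(q, -3))  0xff
step 5: q <- (q + 3)                 0xff
step 6: eval (q < (2 + (lane // 3))) 0xff
step 7: u <- (u + u)                 0xc0
step 8: u <- ((q * q) * min(q, -3))  0xc0
step 9: q <- (q + 3)                 0xc0
step 10: eval (q < (2 + (lane // 3))) 0xc0
step 11: u <- -6                      0xff
step 12: eval (u < 3)                 0xff
step 13: q <- ((u * 9) + -9)          0xff
step 14: q <- ((u + q) * (q // -2))   0xff
step 15: q <- 2                       0xff
step 16: eval (q < (2 + (lane // 2))) 0xff
step 17: q <- 9                       0xfc
step 18: q <- (q + 1)                 0xfc
step 19: eval (q < (2 + (lane // 2))) 0xfc
step 20: q <- min((u - q), u)         0xff
step 21: u <- (u % -2)                0xff

Answer: 22 steps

u: 0,0,0,0,0,0,0,0
q: -8,-8,-16,-16,-16,-16,-16,-16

steps = 22; useful = 146; efficiency = 146/176 = 73/88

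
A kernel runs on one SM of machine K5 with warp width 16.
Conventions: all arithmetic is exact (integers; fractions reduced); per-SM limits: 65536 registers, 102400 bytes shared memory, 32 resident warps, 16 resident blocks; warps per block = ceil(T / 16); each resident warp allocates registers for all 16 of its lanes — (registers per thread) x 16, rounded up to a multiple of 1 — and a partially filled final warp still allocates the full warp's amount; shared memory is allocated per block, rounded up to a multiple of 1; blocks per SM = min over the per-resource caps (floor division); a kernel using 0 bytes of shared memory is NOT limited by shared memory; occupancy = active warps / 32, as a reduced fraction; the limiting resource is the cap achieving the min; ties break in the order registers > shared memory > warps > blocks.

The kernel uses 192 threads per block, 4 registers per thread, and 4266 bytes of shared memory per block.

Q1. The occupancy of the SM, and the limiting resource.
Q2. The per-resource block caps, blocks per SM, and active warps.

Answer: occupancy 3/4, limited by warps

registers: 85 blocks
shared memory: 24 blocks
warps: 2 blocks
blocks: 16 blocks

Answer: 2 blocks, 24 active warps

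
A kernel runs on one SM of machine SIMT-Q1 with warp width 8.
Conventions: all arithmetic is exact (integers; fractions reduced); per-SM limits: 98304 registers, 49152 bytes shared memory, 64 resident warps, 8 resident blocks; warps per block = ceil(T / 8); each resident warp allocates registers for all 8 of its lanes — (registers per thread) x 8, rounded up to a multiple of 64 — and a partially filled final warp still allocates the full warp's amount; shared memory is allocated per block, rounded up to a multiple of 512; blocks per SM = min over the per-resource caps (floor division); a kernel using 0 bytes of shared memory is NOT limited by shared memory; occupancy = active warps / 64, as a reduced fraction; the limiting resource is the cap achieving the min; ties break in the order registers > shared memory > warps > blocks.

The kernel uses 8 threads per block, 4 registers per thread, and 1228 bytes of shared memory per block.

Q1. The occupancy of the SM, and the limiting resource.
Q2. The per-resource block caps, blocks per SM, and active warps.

Answer: occupancy 1/8, limited by blocks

registers: 1536 blocks
shared memory: 32 blocks
warps: 64 blocks
blocks: 8 blocks

Answer: 8 blocks, 8 active warps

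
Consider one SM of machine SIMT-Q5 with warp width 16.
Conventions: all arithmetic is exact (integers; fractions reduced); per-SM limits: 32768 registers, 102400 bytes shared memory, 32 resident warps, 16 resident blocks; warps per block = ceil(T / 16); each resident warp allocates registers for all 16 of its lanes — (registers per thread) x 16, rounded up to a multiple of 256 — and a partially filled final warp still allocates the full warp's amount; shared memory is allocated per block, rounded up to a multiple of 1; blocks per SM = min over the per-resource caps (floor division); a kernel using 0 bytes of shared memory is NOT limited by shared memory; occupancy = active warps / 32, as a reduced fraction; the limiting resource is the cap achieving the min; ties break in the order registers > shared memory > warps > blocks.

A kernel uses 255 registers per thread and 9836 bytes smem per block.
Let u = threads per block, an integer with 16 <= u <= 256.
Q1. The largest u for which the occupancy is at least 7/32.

Answer: u = 128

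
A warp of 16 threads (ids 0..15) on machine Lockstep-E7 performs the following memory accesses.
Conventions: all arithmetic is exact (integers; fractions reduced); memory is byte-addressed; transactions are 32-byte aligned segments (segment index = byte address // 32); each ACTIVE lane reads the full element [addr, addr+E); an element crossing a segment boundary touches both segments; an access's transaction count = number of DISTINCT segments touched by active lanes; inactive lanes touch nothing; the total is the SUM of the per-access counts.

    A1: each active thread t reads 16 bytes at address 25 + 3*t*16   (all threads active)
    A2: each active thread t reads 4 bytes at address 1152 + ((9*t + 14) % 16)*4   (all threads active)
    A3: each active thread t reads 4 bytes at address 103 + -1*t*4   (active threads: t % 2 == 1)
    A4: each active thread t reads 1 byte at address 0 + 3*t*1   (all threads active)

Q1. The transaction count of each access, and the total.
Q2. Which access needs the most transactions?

A1: 24 transactions
A2: 2 transactions
A3: 3 transactions
A4: 2 transactions

Answer: 24,2,3,2; total 31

Answer: A1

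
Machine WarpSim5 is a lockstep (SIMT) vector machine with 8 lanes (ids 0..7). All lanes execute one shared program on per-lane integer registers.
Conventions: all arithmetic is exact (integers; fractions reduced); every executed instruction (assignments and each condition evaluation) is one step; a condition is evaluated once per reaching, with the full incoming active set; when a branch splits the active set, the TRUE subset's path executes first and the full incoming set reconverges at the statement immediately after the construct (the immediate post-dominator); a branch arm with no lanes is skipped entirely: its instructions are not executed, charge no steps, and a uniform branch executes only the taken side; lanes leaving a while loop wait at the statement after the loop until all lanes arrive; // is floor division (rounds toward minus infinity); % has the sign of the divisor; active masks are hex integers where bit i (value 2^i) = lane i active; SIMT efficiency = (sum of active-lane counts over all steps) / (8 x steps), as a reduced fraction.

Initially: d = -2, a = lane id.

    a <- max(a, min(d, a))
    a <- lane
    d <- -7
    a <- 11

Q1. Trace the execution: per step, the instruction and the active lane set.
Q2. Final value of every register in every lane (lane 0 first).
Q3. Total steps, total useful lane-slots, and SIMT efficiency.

step 0: a <- max(a, min(d, a))       0xff
step 1: a <- lane                    0xff
step 2: d <- -7                      0xff
step 3: a <- 11                      0xff

Answer: 4 steps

d: -7,-7,-7,-7,-7,-7,-7,-7
a: 11,11,11,11,11,11,11,11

steps = 4; useful = 32; efficiency = 32/32 = 1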